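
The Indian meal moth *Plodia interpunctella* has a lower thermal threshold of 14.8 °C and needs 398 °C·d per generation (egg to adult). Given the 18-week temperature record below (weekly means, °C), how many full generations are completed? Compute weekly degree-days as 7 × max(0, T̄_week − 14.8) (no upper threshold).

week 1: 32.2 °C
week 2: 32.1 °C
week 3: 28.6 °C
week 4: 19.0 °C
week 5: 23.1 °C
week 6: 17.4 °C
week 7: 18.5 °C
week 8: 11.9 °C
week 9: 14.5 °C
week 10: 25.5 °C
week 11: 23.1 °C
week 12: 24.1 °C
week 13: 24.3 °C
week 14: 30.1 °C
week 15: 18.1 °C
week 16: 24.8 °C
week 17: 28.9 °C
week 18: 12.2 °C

Weekly DD (7 × max(0, T̄ − 14.8)): 121.8, 121.1, 96.6, 29.4, 58.1, 18.2, 25.9, 0.0, 0.0, 74.9, 58.1, 65.1, 66.5, 107.1, 23.1, 70.0, 98.7, 0.0.
Season total = 1034.6 DD.
Complete generations = ⌊1034.6 / 398⌋ = 2.

2 generations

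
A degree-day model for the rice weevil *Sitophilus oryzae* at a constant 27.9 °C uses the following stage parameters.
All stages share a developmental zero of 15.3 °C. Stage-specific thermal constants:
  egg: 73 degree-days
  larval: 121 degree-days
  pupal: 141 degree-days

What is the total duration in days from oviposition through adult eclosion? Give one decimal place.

26.6 days

Daily accumulation at 27.9 °C = 27.9 − 15.3 = 12.6 DD/day.
Total K = 73 + 121 + 141 = 335 DD.
Total duration = 335 / 12.6 = 26.587 ≈ 26.6 days.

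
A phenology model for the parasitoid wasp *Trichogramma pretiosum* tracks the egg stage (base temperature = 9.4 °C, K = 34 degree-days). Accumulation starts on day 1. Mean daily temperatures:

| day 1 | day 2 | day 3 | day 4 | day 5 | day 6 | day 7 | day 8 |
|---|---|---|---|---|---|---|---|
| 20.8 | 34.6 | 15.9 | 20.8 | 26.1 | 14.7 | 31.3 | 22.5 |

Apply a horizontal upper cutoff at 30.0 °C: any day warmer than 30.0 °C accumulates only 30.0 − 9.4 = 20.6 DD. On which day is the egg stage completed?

day 3

Daily DD above 9.4 °C (capped at 20.6): 11.4, 20.6, 6.5, 11.4, 16.7, 5.3, 20.6, 13.1.
Cumulative: 11.4, 32.0, 38.5, 49.9, 66.6, 71.9, 92.5, 105.6.
The total first reaches 34 DD on day 3.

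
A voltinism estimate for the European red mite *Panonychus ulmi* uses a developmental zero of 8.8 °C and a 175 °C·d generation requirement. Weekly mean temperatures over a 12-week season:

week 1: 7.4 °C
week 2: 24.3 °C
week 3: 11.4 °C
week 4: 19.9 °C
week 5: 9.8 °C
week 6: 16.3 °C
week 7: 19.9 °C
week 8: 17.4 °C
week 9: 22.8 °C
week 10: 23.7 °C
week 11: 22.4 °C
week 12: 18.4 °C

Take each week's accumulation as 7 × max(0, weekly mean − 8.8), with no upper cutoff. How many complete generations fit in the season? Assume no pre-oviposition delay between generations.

4 generations

Weekly DD (7 × max(0, T̄ − 8.8)): 0.0, 108.5, 18.2, 77.7, 7.0, 52.5, 77.7, 60.2, 98.0, 104.3, 95.2, 67.2.
Season total = 766.5 DD.
Complete generations = ⌊766.5 / 175⌋ = 4.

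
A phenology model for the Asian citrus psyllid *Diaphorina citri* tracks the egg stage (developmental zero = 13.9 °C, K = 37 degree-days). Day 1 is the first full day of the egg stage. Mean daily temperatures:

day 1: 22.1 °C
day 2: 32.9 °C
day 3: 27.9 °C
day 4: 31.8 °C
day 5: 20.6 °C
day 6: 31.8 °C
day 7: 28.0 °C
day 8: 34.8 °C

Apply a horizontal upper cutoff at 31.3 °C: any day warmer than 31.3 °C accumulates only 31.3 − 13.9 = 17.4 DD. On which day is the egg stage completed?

day 3

Daily DD above 13.9 °C (capped at 17.4): 8.2, 17.4, 14.0, 17.4, 6.7, 17.4, 14.1, 17.4.
Cumulative: 8.2, 25.6, 39.6, 57.0, 63.7, 81.1, 95.2, 112.6.
The total first reaches 37 DD on day 3.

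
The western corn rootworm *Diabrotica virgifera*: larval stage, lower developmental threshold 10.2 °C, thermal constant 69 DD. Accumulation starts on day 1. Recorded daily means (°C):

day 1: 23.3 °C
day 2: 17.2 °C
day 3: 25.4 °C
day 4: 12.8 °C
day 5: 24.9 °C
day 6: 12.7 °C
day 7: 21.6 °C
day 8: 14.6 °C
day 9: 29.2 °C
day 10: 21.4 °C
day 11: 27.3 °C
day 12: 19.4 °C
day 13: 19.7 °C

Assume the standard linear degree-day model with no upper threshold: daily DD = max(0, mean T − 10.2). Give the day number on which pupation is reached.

day 8

Daily DD above 10.2 °C: 13.1, 7.0, 15.2, 2.6, 14.7, 2.5, 11.4, 4.4, 19.0, 11.2, 17.1, 9.2, 9.5.
Cumulative: 13.1, 20.1, 35.3, 37.9, 52.6, 55.1, 66.5, 70.9, 89.9, 101.1, 118.2, 127.4, 136.9.
The total first reaches 69 DD on day 8.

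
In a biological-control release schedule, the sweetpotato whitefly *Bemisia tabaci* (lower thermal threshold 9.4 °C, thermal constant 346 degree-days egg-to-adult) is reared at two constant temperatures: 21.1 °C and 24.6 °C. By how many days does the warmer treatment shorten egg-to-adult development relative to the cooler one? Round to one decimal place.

6.8 days

At 21.1 °C: 346 / (21.1 − 9.4) = 346 / 11.7 = 29.573 d.
At 24.6 °C: 346 / (24.6 − 9.4) = 346 / 15.2 = 22.763 d.
Difference = |29.573 − 22.763| = 6.809 ≈ 6.8 days.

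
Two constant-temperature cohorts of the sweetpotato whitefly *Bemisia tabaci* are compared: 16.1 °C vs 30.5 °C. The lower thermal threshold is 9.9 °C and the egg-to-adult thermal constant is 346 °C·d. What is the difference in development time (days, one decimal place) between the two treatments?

39.0 days

At 16.1 °C: 346 / (16.1 − 9.9) = 346 / 6.2 = 55.806 d.
At 30.5 °C: 346 / (30.5 − 9.9) = 346 / 20.6 = 16.796 d.
Difference = |55.806 − 16.796| = 39.010 ≈ 39.0 days.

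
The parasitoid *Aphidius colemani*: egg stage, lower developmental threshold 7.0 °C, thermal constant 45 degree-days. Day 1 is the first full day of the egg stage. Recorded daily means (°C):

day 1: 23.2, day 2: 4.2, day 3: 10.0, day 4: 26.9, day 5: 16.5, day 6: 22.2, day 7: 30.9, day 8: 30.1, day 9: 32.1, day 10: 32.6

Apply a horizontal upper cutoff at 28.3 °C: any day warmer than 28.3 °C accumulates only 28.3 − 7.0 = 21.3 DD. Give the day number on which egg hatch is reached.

Daily DD above 7.0 °C (capped at 21.3): 16.2, 0.0, 3.0, 19.9, 9.5, 15.2, 21.3, 21.3, 21.3, 21.3.
Cumulative: 16.2, 16.2, 19.2, 39.1, 48.6, 63.8, 85.1, 106.4, 127.7, 149.0.
The total first reaches 45 DD on day 5.

day 5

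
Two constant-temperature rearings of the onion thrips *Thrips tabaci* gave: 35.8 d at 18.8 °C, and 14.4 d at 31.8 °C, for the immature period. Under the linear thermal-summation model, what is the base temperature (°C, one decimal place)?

Linear rate model ⇒ the product D·(T − T_b) is constant across temperatures.
35.8·(18.8 − T_b) = 14.4·(31.8 − T_b)
T_b = (35.8·18.8 − 14.4·31.8) / (35.8 − 14.4) = 215.12 / 21.4 = 10.052 °C ≈ 10.1 °C.

10.1 °C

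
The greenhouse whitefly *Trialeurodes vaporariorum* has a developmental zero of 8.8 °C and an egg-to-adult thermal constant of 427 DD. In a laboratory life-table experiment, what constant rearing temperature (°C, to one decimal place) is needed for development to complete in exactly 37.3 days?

Required daily accumulation = 427 / 37.3 = 11.448 DD/day.
T = T_base + 11.448 = 8.8 + 11.448 = 20.248 ≈ 20.2 °C.

20.2 °C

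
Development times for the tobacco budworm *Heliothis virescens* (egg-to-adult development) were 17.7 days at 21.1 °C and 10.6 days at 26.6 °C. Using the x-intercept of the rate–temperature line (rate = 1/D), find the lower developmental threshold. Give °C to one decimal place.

Under the model K = D·(T − T_b), so D₁·(T₁ − T_b) = D₂·(T₂ − T_b).
17.7·(21.1 − T_b) = 10.6·(26.6 − T_b)
T_b = (17.7·21.1 − 10.6·26.6) / (17.7 − 10.6) = 91.51 / 7.1 = 12.889 °C ≈ 12.9 °C.

12.9 °C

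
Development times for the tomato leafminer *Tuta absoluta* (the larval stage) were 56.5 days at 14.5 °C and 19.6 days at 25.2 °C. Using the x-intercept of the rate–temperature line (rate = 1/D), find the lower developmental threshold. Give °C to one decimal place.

Equal thermal constants: D₁(T₁ − T_b) = D₂(T₂ − T_b).
56.5·(14.5 − T_b) = 19.6·(25.2 − T_b)
T_b = (56.5·14.5 − 19.6·25.2) / (56.5 − 19.6) = 325.33 / 36.9 = 8.817 °C ≈ 8.8 °C.

8.8 °C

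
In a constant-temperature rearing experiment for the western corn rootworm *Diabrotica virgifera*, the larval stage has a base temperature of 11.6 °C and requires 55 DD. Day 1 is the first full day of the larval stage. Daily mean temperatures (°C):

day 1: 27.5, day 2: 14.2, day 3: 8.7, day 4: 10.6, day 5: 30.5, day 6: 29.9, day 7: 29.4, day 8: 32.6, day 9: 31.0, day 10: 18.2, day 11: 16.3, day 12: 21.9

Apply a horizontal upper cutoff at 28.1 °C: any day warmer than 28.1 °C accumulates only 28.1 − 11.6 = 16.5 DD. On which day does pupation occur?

day 7

Daily DD above 11.6 °C (capped at 16.5): 15.9, 2.6, 0.0, 0.0, 16.5, 16.5, 16.5, 16.5, 16.5, 6.6, 4.7, 10.3.
Cumulative: 15.9, 18.5, 18.5, 18.5, 35.0, 51.5, 68.0, 84.5, 101.0, 107.6, 112.3, 122.6.
The total first reaches 55 DD on day 7.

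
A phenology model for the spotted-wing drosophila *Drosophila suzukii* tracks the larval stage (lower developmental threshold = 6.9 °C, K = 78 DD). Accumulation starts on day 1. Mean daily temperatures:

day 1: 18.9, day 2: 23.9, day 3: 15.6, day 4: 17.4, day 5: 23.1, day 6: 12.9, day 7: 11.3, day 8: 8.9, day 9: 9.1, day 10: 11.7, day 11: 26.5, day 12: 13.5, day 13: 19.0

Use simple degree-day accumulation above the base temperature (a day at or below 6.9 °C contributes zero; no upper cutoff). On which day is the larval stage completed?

Daily DD above 6.9 °C: 12.0, 17.0, 8.7, 10.5, 16.2, 6.0, 4.4, 2.0, 2.2, 4.8, 19.6, 6.6, 12.1.
Cumulative: 12.0, 29.0, 37.7, 48.2, 64.4, 70.4, 74.8, 76.8, 79.0, 83.8, 103.4, 110.0, 122.1.
The total first reaches 78 DD on day 9.

day 9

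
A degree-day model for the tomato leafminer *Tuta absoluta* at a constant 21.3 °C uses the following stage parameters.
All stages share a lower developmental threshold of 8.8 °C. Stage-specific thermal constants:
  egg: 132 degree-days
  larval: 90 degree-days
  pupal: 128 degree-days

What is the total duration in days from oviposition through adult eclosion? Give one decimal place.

Daily accumulation at 21.3 °C = 21.3 − 8.8 = 12.5 DD/day.
Total K = 132 + 90 + 128 = 350 DD.
Total duration = 350 / 12.5 = 28.000 ≈ 28.0 days.

28.0 days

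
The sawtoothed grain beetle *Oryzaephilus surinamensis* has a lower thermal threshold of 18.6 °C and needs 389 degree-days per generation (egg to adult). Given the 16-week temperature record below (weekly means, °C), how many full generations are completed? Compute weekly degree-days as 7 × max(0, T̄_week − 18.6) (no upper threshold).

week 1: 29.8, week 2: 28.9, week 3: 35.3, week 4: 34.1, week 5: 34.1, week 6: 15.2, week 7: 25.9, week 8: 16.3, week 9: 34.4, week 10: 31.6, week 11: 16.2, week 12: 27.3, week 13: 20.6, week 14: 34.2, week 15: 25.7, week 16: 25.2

Weekly DD (7 × max(0, T̄ − 18.6)): 78.4, 72.1, 116.9, 108.5, 108.5, 0.0, 51.1, 0.0, 110.6, 91.0, 0.0, 60.9, 14.0, 109.2, 49.7, 46.2.
Season total = 1017.1 DD.
Complete generations = ⌊1017.1 / 389⌋ = 2.

2 generations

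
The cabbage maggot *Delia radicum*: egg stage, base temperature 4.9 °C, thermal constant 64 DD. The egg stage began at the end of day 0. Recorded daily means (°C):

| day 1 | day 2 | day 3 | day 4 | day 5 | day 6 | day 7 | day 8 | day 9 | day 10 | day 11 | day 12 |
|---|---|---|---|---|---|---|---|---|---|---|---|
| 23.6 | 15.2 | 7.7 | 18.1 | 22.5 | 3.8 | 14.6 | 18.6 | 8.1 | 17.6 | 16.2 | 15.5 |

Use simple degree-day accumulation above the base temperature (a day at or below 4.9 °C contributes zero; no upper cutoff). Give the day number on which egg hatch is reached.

Daily DD above 4.9 °C: 18.7, 10.3, 2.8, 13.2, 17.6, 0.0, 9.7, 13.7, 3.2, 12.7, 11.3, 10.6.
Cumulative: 18.7, 29.0, 31.8, 45.0, 62.6, 62.6, 72.3, 86.0, 89.2, 101.9, 113.2, 123.8.
The total first reaches 64 DD on day 7.

day 7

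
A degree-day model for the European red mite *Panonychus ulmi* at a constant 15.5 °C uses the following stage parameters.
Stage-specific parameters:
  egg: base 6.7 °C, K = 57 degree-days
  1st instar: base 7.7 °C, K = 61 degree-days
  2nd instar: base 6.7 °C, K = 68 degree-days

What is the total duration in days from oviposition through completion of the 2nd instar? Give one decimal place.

egg: 57 / (15.5 − 6.7) = 57 / 8.8 = 6.477 d.
1st instar: 61 / (15.5 − 7.7) = 61 / 7.8 = 7.821 d.
2nd instar: 68 / (15.5 − 6.7) = 68 / 8.8 = 7.727 d.
Sum = 22.025 ≈ 22.0 days.

22.0 days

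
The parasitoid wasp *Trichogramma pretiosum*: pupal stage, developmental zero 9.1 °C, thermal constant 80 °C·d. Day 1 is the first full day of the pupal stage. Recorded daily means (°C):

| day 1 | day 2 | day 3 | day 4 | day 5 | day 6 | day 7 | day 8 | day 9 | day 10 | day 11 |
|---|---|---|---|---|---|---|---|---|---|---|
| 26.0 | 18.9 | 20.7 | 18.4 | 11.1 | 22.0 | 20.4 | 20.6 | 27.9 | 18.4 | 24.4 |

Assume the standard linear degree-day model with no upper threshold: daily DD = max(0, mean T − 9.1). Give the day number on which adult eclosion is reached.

Daily DD above 9.1 °C: 16.9, 9.8, 11.6, 9.3, 2.0, 12.9, 11.3, 11.5, 18.8, 9.3, 15.3.
Cumulative: 16.9, 26.7, 38.3, 47.6, 49.6, 62.5, 73.8, 85.3, 104.1, 113.4, 128.7.
The total first reaches 80 DD on day 8.

day 8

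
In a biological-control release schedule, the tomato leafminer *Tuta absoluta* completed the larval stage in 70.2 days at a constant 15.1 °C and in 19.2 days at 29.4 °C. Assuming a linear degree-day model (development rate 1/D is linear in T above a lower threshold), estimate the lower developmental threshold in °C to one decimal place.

Under the model K = D·(T − T_b), so D₁·(T₁ − T_b) = D₂·(T₂ − T_b).
70.2·(15.1 − T_b) = 19.2·(29.4 − T_b)
T_b = (70.2·15.1 − 19.2·29.4) / (70.2 − 19.2) = 495.54 / 51.0 = 9.716 °C ≈ 9.7 °C.

9.7 °C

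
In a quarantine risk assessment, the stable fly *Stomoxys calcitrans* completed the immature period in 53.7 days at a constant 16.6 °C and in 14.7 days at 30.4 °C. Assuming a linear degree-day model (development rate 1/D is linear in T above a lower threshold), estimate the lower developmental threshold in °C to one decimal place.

11.4 °C

Under the model K = D·(T − T_b), so D₁·(T₁ − T_b) = D₂·(T₂ − T_b).
53.7·(16.6 − T_b) = 14.7·(30.4 − T_b)
T_b = (53.7·16.6 − 14.7·30.4) / (53.7 − 14.7) = 444.54 / 39.0 = 11.398 °C ≈ 11.4 °C.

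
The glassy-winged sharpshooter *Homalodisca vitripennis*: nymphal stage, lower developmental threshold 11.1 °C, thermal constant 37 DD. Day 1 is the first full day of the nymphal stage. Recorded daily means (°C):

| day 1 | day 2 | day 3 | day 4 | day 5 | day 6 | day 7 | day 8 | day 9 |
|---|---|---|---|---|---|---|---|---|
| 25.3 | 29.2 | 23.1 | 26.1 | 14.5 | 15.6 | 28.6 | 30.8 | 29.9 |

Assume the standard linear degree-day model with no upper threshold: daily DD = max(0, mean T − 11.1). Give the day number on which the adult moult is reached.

day 3

Daily DD above 11.1 °C: 14.2, 18.1, 12.0, 15.0, 3.4, 4.5, 17.5, 19.7, 18.8.
Cumulative: 14.2, 32.3, 44.3, 59.3, 62.7, 67.2, 84.7, 104.4, 123.2.
The total first reaches 37 DD on day 3.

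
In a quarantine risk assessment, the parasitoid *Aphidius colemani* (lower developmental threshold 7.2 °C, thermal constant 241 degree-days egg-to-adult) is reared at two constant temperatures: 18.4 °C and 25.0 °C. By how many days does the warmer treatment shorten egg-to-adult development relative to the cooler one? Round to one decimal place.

At 18.4 °C: 241 / (18.4 − 7.2) = 241 / 11.2 = 21.518 d.
At 25.0 °C: 241 / (25.0 − 7.2) = 241 / 17.8 = 13.539 d.
Difference = |21.518 − 13.539| = 7.979 ≈ 8.0 days.

8.0 days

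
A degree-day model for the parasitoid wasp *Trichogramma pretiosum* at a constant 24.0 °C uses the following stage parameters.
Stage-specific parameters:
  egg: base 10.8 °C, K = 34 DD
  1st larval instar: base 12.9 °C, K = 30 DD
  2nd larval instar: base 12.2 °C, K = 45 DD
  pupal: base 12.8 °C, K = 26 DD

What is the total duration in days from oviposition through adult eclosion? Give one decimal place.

11.4 days

egg: 34 / (24.0 − 10.8) = 34 / 13.2 = 2.576 d.
1st larval instar: 30 / (24.0 − 12.9) = 30 / 11.1 = 2.703 d.
2nd larval instar: 45 / (24.0 − 12.2) = 45 / 11.8 = 3.814 d.
pupal: 26 / (24.0 − 12.8) = 26 / 11.2 = 2.321 d.
Sum = 11.413 ≈ 11.4 days.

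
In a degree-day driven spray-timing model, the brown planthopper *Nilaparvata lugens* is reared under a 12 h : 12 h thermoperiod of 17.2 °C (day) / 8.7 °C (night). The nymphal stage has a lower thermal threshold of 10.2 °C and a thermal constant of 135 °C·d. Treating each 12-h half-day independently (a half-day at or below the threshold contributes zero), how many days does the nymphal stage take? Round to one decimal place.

38.6 days

Day half: max(0, 17.2 − 10.2) × 0.5 = 7.0 × 0.5 = 3.50 DD.
Night half: max(0, 8.7 − 10.2) × 0.5 = 0.0 × 0.5 = 0.00 DD.
Per 24 h: 3.50 DD/day.
Duration = 135 / 3.50 = 38.571 ≈ 38.6 days.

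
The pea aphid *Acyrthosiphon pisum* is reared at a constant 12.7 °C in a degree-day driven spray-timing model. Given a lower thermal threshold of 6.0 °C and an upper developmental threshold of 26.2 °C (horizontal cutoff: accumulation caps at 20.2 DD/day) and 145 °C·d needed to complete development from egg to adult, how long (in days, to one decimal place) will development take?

Daily accumulation = 12.7 − 6.0 = 6.7 DD/day.
Duration = 145 / 6.7 = 21.642 ≈ 21.6 days.

21.6 days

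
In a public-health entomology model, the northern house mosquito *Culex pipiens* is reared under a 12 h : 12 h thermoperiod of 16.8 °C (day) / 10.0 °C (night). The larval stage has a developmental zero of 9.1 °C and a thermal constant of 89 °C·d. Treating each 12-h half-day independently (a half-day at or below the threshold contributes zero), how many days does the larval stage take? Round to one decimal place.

Day half: max(0, 16.8 − 9.1) × 0.5 = 7.7 × 0.5 = 3.85 DD.
Night half: max(0, 10.0 − 9.1) × 0.5 = 0.9 × 0.5 = 0.45 DD.
Per 24 h: 4.30 DD/day.
Duration = 89 / 4.30 = 20.698 ≈ 20.7 days.

20.7 days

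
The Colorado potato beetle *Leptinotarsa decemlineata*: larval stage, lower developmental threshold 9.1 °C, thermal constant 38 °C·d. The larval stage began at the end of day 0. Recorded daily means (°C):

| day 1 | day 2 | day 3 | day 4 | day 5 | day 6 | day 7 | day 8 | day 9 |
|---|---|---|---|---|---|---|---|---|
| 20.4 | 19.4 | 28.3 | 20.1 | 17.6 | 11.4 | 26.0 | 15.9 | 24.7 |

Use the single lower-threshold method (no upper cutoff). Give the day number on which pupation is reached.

Daily DD above 9.1 °C: 11.3, 10.3, 19.2, 11.0, 8.5, 2.3, 16.9, 6.8, 15.6.
Cumulative: 11.3, 21.6, 40.8, 51.8, 60.3, 62.6, 79.5, 86.3, 101.9.
The total first reaches 38 DD on day 3.

day 3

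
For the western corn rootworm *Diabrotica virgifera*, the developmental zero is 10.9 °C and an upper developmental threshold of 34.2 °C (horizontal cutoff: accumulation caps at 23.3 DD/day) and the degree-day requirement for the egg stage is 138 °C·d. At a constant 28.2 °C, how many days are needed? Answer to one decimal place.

8.0 days

Daily accumulation = 28.2 − 10.9 = 17.3 DD/day.
Duration = 138 / 17.3 = 7.977 ≈ 8.0 days.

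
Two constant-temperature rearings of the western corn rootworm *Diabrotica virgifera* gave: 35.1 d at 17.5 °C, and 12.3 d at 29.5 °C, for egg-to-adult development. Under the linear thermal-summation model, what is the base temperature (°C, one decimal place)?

11.0 °C

Under the model K = D·(T − T_b), so D₁·(T₁ − T_b) = D₂·(T₂ − T_b).
35.1·(17.5 − T_b) = 12.3·(29.5 − T_b)
T_b = (35.1·17.5 − 12.3·29.5) / (35.1 − 12.3) = 251.40 / 22.8 = 11.026 °C ≈ 11.0 °C.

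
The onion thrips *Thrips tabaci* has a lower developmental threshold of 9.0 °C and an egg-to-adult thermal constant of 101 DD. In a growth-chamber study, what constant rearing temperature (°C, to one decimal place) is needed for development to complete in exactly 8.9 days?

Required daily accumulation = 101 / 8.9 = 11.348 DD/day.
T = T_base + 11.348 = 9.0 + 11.348 = 20.348 ≈ 20.3 °C.

20.3 °C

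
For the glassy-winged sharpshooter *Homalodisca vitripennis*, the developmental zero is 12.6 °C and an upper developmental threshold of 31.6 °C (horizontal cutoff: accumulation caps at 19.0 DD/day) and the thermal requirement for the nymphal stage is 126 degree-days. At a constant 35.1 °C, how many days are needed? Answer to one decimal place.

Temperature 35.1 °C exceeds the upper threshold, so daily accumulation caps at 31.6 − 12.6 = 19.0 DD/day.
Duration = 126 / 19.0 = 6.632 ≈ 6.6 days.

6.6 days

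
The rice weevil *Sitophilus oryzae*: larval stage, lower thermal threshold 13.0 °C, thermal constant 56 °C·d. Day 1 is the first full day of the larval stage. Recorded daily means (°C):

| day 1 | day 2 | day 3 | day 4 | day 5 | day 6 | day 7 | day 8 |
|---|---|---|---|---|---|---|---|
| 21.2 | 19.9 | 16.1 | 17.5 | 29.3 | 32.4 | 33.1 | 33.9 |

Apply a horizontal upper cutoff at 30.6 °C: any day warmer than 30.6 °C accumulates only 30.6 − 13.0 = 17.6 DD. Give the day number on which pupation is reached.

day 6

Daily DD above 13.0 °C (capped at 17.6): 8.2, 6.9, 3.1, 4.5, 16.3, 17.6, 17.6, 17.6.
Cumulative: 8.2, 15.1, 18.2, 22.7, 39.0, 56.6, 74.2, 91.8.
The total first reaches 56 DD on day 6.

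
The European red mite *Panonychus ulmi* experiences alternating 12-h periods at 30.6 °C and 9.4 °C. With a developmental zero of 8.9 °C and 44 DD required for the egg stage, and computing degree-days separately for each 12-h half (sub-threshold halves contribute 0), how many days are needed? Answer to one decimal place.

4.0 days

Day half: max(0, 30.6 − 8.9) × 0.5 = 21.7 × 0.5 = 10.85 DD.
Night half: max(0, 9.4 − 8.9) × 0.5 = 0.5 × 0.5 = 0.25 DD.
Per 24 h: 11.10 DD/day.
Duration = 44 / 11.10 = 3.964 ≈ 4.0 days.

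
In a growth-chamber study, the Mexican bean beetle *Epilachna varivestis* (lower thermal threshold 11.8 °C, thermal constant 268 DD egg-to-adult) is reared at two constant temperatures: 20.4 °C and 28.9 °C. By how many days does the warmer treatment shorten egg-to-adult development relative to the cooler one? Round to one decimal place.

At 20.4 °C: 268 / (20.4 − 11.8) = 268 / 8.6 = 31.163 d.
At 28.9 °C: 268 / (28.9 − 11.8) = 268 / 17.1 = 15.673 d.
Difference = |31.163 − 15.673| = 15.490 ≈ 15.5 days.

15.5 days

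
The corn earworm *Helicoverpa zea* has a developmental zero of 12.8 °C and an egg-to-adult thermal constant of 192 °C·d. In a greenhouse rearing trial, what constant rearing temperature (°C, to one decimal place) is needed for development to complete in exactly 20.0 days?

22.4 °C

Required daily accumulation = 192 / 20.0 = 9.600 DD/day.
T = T_base + 9.600 = 12.8 + 9.600 = 22.400 ≈ 22.4 °C.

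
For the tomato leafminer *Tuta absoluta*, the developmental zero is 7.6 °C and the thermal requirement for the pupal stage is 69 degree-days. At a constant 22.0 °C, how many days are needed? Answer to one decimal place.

Daily accumulation = 22.0 − 7.6 = 14.4 DD/day.
Duration = 69 / 14.4 = 4.792 ≈ 4.8 days.

4.8 days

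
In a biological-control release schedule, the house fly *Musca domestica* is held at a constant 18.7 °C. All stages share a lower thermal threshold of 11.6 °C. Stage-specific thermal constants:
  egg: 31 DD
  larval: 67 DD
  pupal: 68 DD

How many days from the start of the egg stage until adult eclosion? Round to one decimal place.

23.4 days

Daily accumulation at 18.7 °C = 18.7 − 11.6 = 7.1 DD/day.
Total K = 31 + 67 + 68 = 166 DD.
Total duration = 166 / 7.1 = 23.380 ≈ 23.4 days.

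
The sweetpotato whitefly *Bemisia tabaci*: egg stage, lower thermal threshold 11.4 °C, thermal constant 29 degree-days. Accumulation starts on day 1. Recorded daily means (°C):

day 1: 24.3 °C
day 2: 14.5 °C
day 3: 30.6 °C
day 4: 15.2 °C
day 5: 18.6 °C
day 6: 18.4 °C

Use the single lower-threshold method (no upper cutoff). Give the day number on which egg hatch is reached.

Daily DD above 11.4 °C: 12.9, 3.1, 19.2, 3.8, 7.2, 7.0.
Cumulative: 12.9, 16.0, 35.2, 39.0, 46.2, 53.2.
The total first reaches 29 DD on day 3.

day 3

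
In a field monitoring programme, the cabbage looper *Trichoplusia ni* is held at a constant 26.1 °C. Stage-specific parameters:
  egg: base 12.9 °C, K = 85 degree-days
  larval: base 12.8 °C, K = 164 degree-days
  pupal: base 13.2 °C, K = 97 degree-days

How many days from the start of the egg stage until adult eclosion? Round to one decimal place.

egg: 85 / (26.1 − 12.9) = 85 / 13.2 = 6.439 d.
larval: 164 / (26.1 − 12.8) = 164 / 13.3 = 12.331 d.
pupal: 97 / (26.1 − 13.2) = 97 / 12.9 = 7.519 d.
Sum = 26.290 ≈ 26.3 days.

26.3 days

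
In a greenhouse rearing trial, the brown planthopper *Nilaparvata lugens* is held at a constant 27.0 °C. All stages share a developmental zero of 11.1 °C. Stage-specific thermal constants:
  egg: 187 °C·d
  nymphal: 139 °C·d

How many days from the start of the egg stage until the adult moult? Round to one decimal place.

20.5 days

Daily accumulation at 27.0 °C = 27.0 − 11.1 = 15.9 DD/day.
Total K = 187 + 139 = 326 DD.
Total duration = 326 / 15.9 = 20.503 ≈ 20.5 days.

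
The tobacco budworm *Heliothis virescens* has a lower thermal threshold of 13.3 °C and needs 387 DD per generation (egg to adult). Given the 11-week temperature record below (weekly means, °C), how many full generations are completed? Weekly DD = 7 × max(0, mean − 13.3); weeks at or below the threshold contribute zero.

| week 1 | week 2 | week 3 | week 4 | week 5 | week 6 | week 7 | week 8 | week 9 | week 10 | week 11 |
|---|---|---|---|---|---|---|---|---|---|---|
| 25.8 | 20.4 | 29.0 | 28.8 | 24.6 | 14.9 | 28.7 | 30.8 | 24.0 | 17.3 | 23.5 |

Weekly DD (7 × max(0, T̄ − 13.3)): 87.5, 49.7, 109.9, 108.5, 79.1, 11.2, 107.8, 122.5, 74.9, 28.0, 71.4.
Season total = 850.5 DD.
Complete generations = ⌊850.5 / 387⌋ = 2.

2 generations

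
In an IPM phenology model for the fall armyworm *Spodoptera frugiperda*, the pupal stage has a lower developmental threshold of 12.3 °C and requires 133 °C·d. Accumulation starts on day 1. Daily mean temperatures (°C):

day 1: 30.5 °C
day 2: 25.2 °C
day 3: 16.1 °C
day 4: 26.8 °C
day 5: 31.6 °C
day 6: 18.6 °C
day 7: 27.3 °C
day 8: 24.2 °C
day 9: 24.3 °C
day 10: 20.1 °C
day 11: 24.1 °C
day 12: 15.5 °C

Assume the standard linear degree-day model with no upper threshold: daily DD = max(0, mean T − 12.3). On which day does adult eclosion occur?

Daily DD above 12.3 °C: 18.2, 12.9, 3.8, 14.5, 19.3, 6.3, 15.0, 11.9, 12.0, 7.8, 11.8, 3.2.
Cumulative: 18.2, 31.1, 34.9, 49.4, 68.7, 75.0, 90.0, 101.9, 113.9, 121.7, 133.5, 136.7.
The total first reaches 133 DD on day 11.

day 11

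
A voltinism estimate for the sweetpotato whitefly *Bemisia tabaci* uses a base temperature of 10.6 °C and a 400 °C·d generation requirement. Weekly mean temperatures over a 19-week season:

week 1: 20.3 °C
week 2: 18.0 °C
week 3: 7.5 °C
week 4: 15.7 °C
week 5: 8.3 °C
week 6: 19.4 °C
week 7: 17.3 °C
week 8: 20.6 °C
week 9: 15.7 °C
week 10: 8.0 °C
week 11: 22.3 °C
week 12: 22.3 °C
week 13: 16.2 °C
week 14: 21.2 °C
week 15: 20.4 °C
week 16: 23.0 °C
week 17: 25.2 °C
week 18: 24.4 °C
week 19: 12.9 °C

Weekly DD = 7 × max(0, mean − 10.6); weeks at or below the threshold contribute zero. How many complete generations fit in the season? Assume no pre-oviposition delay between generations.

2 generations

Weekly DD (7 × max(0, T̄ − 10.6)): 67.9, 51.8, 0.0, 35.7, 0.0, 61.6, 46.9, 70.0, 35.7, 0.0, 81.9, 81.9, 39.2, 74.2, 68.6, 86.8, 102.2, 96.6, 16.1.
Season total = 1017.1 DD.
Complete generations = ⌊1017.1 / 400⌋ = 2.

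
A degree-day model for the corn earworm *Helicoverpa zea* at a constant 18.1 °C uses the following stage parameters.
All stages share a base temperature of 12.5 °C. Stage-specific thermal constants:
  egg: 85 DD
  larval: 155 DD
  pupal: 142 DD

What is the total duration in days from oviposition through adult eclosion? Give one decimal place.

Daily accumulation at 18.1 °C = 18.1 − 12.5 = 5.6 DD/day.
Total K = 85 + 155 + 142 = 382 DD.
Total duration = 382 / 5.6 = 68.214 ≈ 68.2 days.

68.2 days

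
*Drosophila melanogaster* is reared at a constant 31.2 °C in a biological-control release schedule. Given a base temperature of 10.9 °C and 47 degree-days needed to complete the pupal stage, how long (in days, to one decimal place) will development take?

Daily accumulation = 31.2 − 10.9 = 20.3 DD/day.
Duration = 47 / 20.3 = 2.315 ≈ 2.3 days.

2.3 days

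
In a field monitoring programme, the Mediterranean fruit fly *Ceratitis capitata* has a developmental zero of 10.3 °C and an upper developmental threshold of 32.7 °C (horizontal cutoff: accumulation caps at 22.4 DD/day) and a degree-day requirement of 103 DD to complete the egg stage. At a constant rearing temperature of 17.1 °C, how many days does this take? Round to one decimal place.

Daily accumulation = 17.1 − 10.3 = 6.8 DD/day.
Duration = 103 / 6.8 = 15.147 ≈ 15.1 days.

15.1 days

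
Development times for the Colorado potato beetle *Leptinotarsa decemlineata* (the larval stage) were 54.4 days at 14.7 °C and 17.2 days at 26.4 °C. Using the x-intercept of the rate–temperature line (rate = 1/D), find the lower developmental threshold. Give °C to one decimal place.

9.3 °C

Equal thermal constants: D₁(T₁ − T_b) = D₂(T₂ − T_b).
54.4·(14.7 − T_b) = 17.2·(26.4 − T_b)
T_b = (54.4·14.7 − 17.2·26.4) / (54.4 − 17.2) = 345.60 / 37.2 = 9.290 °C ≈ 9.3 °C.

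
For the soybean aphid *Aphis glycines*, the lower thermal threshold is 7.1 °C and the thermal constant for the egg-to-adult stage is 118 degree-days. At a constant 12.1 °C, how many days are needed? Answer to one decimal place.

23.6 days

Daily accumulation = 12.1 − 7.1 = 5.0 DD/day.
Duration = 118 / 5.0 = 23.600 ≈ 23.6 days.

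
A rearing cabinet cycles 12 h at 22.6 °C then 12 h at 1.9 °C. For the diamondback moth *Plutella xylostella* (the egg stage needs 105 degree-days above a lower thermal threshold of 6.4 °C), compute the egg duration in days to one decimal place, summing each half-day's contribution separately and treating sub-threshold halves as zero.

Day half: max(0, 22.6 − 6.4) × 0.5 = 16.2 × 0.5 = 8.10 DD.
Night half: max(0, 1.9 − 6.4) × 0.5 = 0.0 × 0.5 = 0.00 DD.
Per 24 h: 8.10 DD/day.
Duration = 105 / 8.10 = 12.963 ≈ 13.0 days.

13.0 days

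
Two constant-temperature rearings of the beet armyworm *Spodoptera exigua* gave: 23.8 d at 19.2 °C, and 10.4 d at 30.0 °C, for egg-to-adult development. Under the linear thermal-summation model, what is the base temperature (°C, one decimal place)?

Linear rate model ⇒ the product D·(T − T_b) is constant across temperatures.
23.8·(19.2 − T_b) = 10.4·(30.0 − T_b)
T_b = (23.8·19.2 − 10.4·30.0) / (23.8 − 10.4) = 144.96 / 13.4 = 10.818 °C ≈ 10.8 °C.

10.8 °C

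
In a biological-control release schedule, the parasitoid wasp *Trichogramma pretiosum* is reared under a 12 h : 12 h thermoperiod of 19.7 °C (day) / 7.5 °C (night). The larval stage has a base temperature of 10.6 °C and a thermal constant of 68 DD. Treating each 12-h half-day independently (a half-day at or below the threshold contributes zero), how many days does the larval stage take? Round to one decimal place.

Day half: max(0, 19.7 − 10.6) × 0.5 = 9.1 × 0.5 = 4.55 DD.
Night half: max(0, 7.5 − 10.6) × 0.5 = 0.0 × 0.5 = 0.00 DD.
Per 24 h: 4.55 DD/day.
Duration = 68 / 4.55 = 14.945 ≈ 14.9 days.

14.9 days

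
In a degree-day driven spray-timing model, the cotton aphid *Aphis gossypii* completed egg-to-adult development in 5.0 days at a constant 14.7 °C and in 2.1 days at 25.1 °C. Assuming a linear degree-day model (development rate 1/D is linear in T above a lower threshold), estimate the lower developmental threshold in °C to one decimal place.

7.2 °C

Linear rate model ⇒ the product D·(T − T_b) is constant across temperatures.
5.0·(14.7 − T_b) = 2.1·(25.1 − T_b)
T_b = (5.0·14.7 − 2.1·25.1) / (5.0 − 2.1) = 20.79 / 2.9 = 7.169 °C ≈ 7.2 °C.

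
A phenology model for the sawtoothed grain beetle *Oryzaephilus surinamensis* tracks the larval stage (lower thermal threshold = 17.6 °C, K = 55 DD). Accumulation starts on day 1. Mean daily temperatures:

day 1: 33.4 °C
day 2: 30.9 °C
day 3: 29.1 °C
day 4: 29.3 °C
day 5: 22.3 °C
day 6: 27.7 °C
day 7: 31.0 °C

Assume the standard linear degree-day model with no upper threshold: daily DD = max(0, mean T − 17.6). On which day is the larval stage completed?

Daily DD above 17.6 °C: 15.8, 13.3, 11.5, 11.7, 4.7, 10.1, 13.4.
Cumulative: 15.8, 29.1, 40.6, 52.3, 57.0, 67.1, 80.5.
The total first reaches 55 DD on day 5.

day 5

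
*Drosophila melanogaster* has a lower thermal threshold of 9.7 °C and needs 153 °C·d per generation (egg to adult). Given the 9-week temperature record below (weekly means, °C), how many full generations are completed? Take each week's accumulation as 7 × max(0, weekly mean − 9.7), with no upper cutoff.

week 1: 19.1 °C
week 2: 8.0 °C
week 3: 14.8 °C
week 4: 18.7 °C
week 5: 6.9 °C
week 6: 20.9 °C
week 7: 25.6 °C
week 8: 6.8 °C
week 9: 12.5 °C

2 generations

Weekly DD (7 × max(0, T̄ − 9.7)): 65.8, 0.0, 35.7, 63.0, 0.0, 78.4, 111.3, 0.0, 19.6.
Season total = 373.8 DD.
Complete generations = ⌊373.8 / 153⌋ = 2.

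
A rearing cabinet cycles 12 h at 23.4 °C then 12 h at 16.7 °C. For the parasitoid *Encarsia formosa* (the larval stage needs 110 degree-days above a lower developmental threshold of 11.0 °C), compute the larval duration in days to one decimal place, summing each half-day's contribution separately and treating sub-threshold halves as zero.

12.2 days

Day half: max(0, 23.4 − 11.0) × 0.5 = 12.4 × 0.5 = 6.20 DD.
Night half: max(0, 16.7 − 11.0) × 0.5 = 5.7 × 0.5 = 2.85 DD.
Per 24 h: 9.05 DD/day.
Duration = 110 / 9.05 = 12.155 ≈ 12.2 days.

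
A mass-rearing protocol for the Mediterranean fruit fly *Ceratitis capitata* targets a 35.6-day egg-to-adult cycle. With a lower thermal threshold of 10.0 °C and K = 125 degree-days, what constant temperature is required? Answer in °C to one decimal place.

13.5 °C

Required daily accumulation = 125 / 35.6 = 3.511 DD/day.
T = T_base + 3.511 = 10.0 + 3.511 = 13.511 ≈ 13.5 °C.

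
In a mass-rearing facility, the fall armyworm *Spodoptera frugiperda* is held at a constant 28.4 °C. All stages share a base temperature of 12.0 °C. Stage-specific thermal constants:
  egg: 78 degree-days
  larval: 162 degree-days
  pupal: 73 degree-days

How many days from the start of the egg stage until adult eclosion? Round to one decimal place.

19.1 days

Daily accumulation at 28.4 °C = 28.4 − 12.0 = 16.4 DD/day.
Total K = 78 + 162 + 73 = 313 DD.
Total duration = 313 / 16.4 = 19.085 ≈ 19.1 days.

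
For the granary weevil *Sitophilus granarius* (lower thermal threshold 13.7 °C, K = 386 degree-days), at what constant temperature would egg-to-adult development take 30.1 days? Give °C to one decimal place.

Required daily accumulation = 386 / 30.1 = 12.824 DD/day.
T = T_base + 12.824 = 13.7 + 12.824 = 26.524 ≈ 26.5 °C.

26.5 °C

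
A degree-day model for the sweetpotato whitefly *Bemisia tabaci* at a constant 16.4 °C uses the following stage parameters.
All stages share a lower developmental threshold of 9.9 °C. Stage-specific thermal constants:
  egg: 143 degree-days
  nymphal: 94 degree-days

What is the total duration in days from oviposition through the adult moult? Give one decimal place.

Daily accumulation at 16.4 °C = 16.4 − 9.9 = 6.5 DD/day.
Total K = 143 + 94 = 237 DD.
Total duration = 237 / 6.5 = 36.462 ≈ 36.5 days.

36.5 days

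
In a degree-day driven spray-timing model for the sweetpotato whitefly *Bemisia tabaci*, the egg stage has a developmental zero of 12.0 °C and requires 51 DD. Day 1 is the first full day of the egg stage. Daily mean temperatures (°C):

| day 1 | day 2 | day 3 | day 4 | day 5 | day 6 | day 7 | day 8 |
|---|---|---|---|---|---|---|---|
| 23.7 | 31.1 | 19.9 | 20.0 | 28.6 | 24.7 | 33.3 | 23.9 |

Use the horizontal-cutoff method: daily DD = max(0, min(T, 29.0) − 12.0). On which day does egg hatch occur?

Daily DD above 12.0 °C (capped at 17.0): 11.7, 17.0, 7.9, 8.0, 16.6, 12.7, 17.0, 11.9.
Cumulative: 11.7, 28.7, 36.6, 44.6, 61.2, 73.9, 90.9, 102.8.
The total first reaches 51 DD on day 5.

day 5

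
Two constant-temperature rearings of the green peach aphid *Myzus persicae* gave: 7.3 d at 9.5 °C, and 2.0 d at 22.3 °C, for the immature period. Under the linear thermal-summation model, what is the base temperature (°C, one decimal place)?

4.7 °C

Under the model K = D·(T − T_b), so D₁·(T₁ − T_b) = D₂·(T₂ − T_b).
7.3·(9.5 − T_b) = 2.0·(22.3 − T_b)
T_b = (7.3·9.5 − 2.0·22.3) / (7.3 − 2.0) = 24.75 / 5.3 = 4.670 °C ≈ 4.7 °C.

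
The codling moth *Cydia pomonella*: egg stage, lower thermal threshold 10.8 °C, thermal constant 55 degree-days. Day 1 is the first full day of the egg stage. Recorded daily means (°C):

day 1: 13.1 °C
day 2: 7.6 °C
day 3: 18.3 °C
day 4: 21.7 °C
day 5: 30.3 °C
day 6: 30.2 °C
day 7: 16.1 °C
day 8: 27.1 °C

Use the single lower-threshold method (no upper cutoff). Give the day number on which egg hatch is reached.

day 6

Daily DD above 10.8 °C: 2.3, 0.0, 7.5, 10.9, 19.5, 19.4, 5.3, 16.3.
Cumulative: 2.3, 2.3, 9.8, 20.7, 40.2, 59.6, 64.9, 81.2.
The total first reaches 55 DD on day 6.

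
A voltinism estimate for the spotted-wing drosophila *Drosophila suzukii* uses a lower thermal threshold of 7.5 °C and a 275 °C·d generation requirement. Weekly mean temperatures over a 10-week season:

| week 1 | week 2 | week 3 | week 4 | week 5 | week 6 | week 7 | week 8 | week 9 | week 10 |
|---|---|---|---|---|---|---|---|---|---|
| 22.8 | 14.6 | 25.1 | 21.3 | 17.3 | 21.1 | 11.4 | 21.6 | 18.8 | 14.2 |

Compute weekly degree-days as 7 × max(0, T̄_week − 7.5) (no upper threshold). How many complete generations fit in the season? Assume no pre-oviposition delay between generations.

Weekly DD (7 × max(0, T̄ − 7.5)): 107.1, 49.7, 123.2, 96.6, 68.6, 95.2, 27.3, 98.7, 79.1, 46.9.
Season total = 792.4 DD.
Complete generations = ⌊792.4 / 275⌋ = 2.

2 generations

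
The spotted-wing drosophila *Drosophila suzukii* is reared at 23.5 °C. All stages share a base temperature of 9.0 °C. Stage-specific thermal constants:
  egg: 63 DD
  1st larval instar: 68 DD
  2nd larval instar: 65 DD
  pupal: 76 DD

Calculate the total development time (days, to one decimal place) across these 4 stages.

Daily accumulation at 23.5 °C = 23.5 − 9.0 = 14.5 DD/day.
Total K = 63 + 68 + 65 + 76 = 272 DD.
Total duration = 272 / 14.5 = 18.759 ≈ 18.8 days.

18.8 days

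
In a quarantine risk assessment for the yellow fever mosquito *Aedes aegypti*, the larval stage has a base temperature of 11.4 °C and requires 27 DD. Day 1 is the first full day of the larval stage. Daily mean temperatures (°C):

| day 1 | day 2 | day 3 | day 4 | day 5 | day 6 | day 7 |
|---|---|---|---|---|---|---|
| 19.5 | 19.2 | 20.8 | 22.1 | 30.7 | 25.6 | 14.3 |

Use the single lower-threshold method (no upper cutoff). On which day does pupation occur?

Daily DD above 11.4 °C: 8.1, 7.8, 9.4, 10.7, 19.3, 14.2, 2.9.
Cumulative: 8.1, 15.9, 25.3, 36.0, 55.3, 69.5, 72.4.
The total first reaches 27 DD on day 4.

day 4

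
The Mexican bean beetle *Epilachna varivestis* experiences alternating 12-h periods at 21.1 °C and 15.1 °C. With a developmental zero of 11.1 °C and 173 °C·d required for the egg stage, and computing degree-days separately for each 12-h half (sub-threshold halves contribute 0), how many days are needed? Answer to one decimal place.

24.7 days

Day half: max(0, 21.1 − 11.1) × 0.5 = 10.0 × 0.5 = 5.00 DD.
Night half: max(0, 15.1 − 11.1) × 0.5 = 4.0 × 0.5 = 2.00 DD.
Per 24 h: 7.00 DD/day.
Duration = 173 / 7.00 = 24.714 ≈ 24.7 days.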